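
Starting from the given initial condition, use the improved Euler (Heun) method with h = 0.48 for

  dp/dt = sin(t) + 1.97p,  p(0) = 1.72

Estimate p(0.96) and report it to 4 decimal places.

10.5243

Heun: k1 = f(t_n, p_n); k2 = f(t_n + h, p_n + h·k1); p_{n+1} = p_n + (h/2)·(k1 + k2).
t=0.000000, p=1.720000:
  k1 = f(0.000000, 1.720000) = 3.388400
  k2 = f(0.480000, 3.346432) = 7.054250
  p ← 1.720000 + (0.48/2)·(3.388400 + 7.054250) = 4.226236
t=0.480000, p=4.226236:
  k1 = f(0.480000, 4.226236) = 8.787464
  k2 = f(0.960000, 8.444219) = 17.454303
  p ← 4.226236 + (0.48/2)·(8.787464 + 17.454303) = 10.524260
p(0.96) ≈ 10.5243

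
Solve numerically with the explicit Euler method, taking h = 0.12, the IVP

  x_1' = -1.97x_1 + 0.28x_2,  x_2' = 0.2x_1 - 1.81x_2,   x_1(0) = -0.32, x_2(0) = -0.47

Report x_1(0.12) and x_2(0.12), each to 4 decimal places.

-0.2601, -0.3756

Euler on (x_1,x_2): x_1_{n+1} = x_1_n + h·x_1', x_2_{n+1} = x_2_n + h·x_2'.
0.000000: (-0.320000, -0.470000); f=(0.498800, 0.786700) → (-0.260144, -0.375596)
(x_1(0.12), x_2(0.12)) ≈ (-0.2601, -0.3756)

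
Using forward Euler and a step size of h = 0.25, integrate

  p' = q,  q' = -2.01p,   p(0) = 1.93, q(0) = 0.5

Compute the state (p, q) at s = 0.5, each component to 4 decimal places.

1.9375, -1.5025

Euler on (p,q): p_{n+1} = p_n + h·p', q_{n+1} = q_n + h·q'.
0.000000: (1.930000, 0.500000); f=(0.500000, -3.879300) → (2.055000, -0.469825)
0.250000: (2.055000, -0.469825); f=(-0.469825, -4.130550) → (1.937544, -1.502462)
(p(0.5), q(0.5)) ≈ (1.9375, -1.5025)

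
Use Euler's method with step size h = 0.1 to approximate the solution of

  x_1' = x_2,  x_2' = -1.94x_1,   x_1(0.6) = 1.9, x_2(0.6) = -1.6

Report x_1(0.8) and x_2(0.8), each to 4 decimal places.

1.5431, -2.3062

Euler on (x_1,x_2): x_1_{n+1} = x_1_n + h·x_1', x_2_{n+1} = x_2_n + h·x_2'.
0.600000: (1.900000, -1.600000); f=(-1.600000, -3.686000) → (1.740000, -1.968600)
0.700000: (1.740000, -1.968600); f=(-1.968600, -3.375600) → (1.543140, -2.306160)
(x_1(0.8), x_2(0.8)) ≈ (1.5431, -2.3062)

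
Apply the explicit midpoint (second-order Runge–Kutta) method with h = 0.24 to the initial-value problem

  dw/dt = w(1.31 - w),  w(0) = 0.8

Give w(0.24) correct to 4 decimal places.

0.8939

Midpoint: k1 = f(t_n, w_n); k2 = f(t_n + h/2, w_n + (h/2)·k1); w_{n+1} = w_n + h·k2.
t=0.000000, w=0.800000:
  k1 = f(0.000000, 0.800000) = 0.408000
  k2 = f(0.120000, 0.848960) = 0.391405
  w ← 0.800000 + 0.24·0.391405 = 0.893937
w(0.24) ≈ 0.8939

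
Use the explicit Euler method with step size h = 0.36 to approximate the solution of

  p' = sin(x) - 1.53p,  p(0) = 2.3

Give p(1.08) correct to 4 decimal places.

0.5028

Euler: p_{n+1} = p_n + h·f(x_n, p_n).
x=0.000000, p=2.300000: f=-3.519000 → p ← 2.300000 + 0.36·(-3.519000) = 1.033160
x=0.360000, p=1.033160: f=-1.228461 → p ← 1.033160 + 0.36·(-1.228461) = 0.590914
x=0.720000, p=0.590914: f=-0.244714 → p ← 0.590914 + 0.36·(-0.244714) = 0.502817
p(1.08) ≈ 0.5028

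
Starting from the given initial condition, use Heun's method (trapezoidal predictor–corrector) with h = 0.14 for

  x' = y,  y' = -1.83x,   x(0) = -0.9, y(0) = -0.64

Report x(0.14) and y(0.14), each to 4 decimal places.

-0.9735, -0.3979

Heun on (x,y): k1 = f(t_n, state_n); k2 = f(t_n + h, state_n + h·k1); state_{n+1} = state_n + (h/2)·(k1 + k2).
0.000000: (-0.900000, -0.640000)
  k1 = (-0.640000, 1.647000)
  predictor → (-0.989600, -0.409420)
  k2 = (-0.409420, 1.810968)
  → (-0.973459, -0.397942)
(x(0.14), y(0.14)) ≈ (-0.9735, -0.3979)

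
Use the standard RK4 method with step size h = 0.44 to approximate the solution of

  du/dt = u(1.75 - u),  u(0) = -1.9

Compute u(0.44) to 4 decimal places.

-47.0207

RK4: k1 = f(t_n, u_n); k2 = f(t_n + h/2, u_n + (h/2)·k1); k3 = f(t_n + h/2, u_n + (h/2)·k2); k4 = f(t_n + h, u_n + h·k3); u_{n+1} = u_n + (h/6)·(k1 + 2k2 + 2k3 + k4).
t=0.000000, u=-1.900000:
  k1 = f(0.000000, -1.900000) = -6.935000
  k2 = f(0.220000, -3.425700) = -17.730395
  k3 = f(0.220000, -5.800687) = -43.799172
  k4 = f(0.440000, -21.171636) = -485.288520
  u ← -1.900000 + (0.44/6)·(k1 + 2k2 + 2k3 + k4) = -47.020728
u(0.44) ≈ -47.0207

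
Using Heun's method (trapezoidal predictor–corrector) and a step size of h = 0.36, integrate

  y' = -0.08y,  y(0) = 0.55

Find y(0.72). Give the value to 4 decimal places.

0.5192

Heun: k1 = f(x_n, y_n); k2 = f(x_n + h, y_n + h·k1); y_{n+1} = y_n + (h/2)·(k1 + k2).
x=0.000000, y=0.550000:
  k1 = f(0.000000, 0.550000) = -0.044000
  k2 = f(0.360000, 0.534160) = -0.042733
  y ← 0.550000 + (0.36/2)·(-0.044000 + (-0.042733)) = 0.534388
x=0.360000, y=0.534388:
  k1 = f(0.360000, 0.534388) = -0.042751
  k2 = f(0.720000, 0.518998) = -0.041520
  y ← 0.534388 + (0.36/2)·(-0.042751 + (-0.041520)) = 0.519219
y(0.72) ≈ 0.5192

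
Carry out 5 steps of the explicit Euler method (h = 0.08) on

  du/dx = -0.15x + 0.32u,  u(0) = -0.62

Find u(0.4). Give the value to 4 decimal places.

-0.7134

Euler: u_{n+1} = u_n + h·f(x_n, u_n).
x=0.000000, u=-0.620000: f=-0.198400 → u ← -0.620000 + 0.08·(-0.198400) = -0.635872
x=0.080000, u=-0.635872: f=-0.215479 → u ← -0.635872 + 0.08·(-0.215479) = -0.653110
x=0.160000, u=-0.653110: f=-0.232995 → u ← -0.653110 + 0.08·(-0.232995) = -0.671750
x=0.240000, u=-0.671750: f=-0.250960 → u ← -0.671750 + 0.08·(-0.250960) = -0.691827
x=0.320000, u=-0.691827: f=-0.269385 → u ← -0.691827 + 0.08·(-0.269385) = -0.713378
u(0.4) ≈ -0.7134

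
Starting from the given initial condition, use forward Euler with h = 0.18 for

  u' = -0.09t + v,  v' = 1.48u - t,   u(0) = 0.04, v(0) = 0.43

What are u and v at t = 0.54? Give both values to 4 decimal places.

0.2671, 0.4264

Euler on (u,v): u_{n+1} = u_n + h·u', v_{n+1} = v_n + h·v'.
0.000000: (0.040000, 0.430000); f=(0.430000, 0.059200) → (0.117400, 0.440656)
0.180000: (0.117400, 0.440656); f=(0.424456, -0.006248) → (0.193802, 0.439531)
0.360000: (0.193802, 0.439531); f=(0.407131, -0.073173) → (0.267086, 0.426360)
(u(0.54), v(0.54)) ≈ (0.2671, 0.4264)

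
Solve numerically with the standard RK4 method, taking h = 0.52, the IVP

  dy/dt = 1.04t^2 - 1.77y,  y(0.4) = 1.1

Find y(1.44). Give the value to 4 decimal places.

0.7867

RK4: k1 = f(t_n, y_n); k2 = f(t_n + h/2, y_n + (h/2)·k1); k3 = f(t_n + h/2, y_n + (h/2)·k2); k4 = f(t_n + h, y_n + h·k3); y_{n+1} = y_n + (h/6)·(k1 + 2k2 + 2k3 + k4).
t=0.400000, y=1.100000:
  k1 = f(0.400000, 1.100000) = -1.780600
  k2 = f(0.660000, 0.637044) = -0.674544
  k3 = f(0.660000, 0.924619) = -1.183551
  k4 = f(0.920000, 0.484554) = 0.022596
  y ← 1.100000 + (0.52/6)·(k1 + 2k2 + 2k3 + k4) = 0.625570
t=0.920000, y=0.625570:
  k1 = f(0.920000, 0.625570) = -0.227003
  k2 = f(1.180000, 0.566549) = 0.445304
  k3 = f(1.180000, 0.741349) = 0.135908
  k4 = f(1.440000, 0.696242) = 0.924195
  y ← 0.625570 + (0.52/6)·(k1 + 2k2 + 2k3 + k4) = 0.786737
y(1.44) ≈ 0.7867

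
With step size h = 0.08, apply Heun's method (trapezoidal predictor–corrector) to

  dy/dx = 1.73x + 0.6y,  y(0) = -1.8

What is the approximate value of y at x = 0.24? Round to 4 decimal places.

-2.0267

Heun: k1 = f(x_n, y_n); k2 = f(x_n + h, y_n + h·k1); y_{n+1} = y_n + (h/2)·(k1 + k2).
x=0.000000, y=-1.800000:
  k1 = f(0.000000, -1.800000) = -1.080000
  k2 = f(0.080000, -1.886400) = -0.993440
  y ← -1.800000 + (0.08/2)·(-1.080000 + (-0.993440)) = -1.882938
x=0.080000, y=-1.882938:
  k1 = f(0.080000, -1.882938) = -0.991363
  k2 = f(0.160000, -1.962247) = -0.900548
  y ← -1.882938 + (0.08/2)·(-0.991363 + (-0.900548)) = -1.958614
x=0.160000, y=-1.958614:
  k1 = f(0.160000, -1.958614) = -0.898368
  k2 = f(0.240000, -2.030483) = -0.803090
  y ← -1.958614 + (0.08/2)·(-0.898368 + (-0.803090)) = -2.026672
y(0.24) ≈ -2.0267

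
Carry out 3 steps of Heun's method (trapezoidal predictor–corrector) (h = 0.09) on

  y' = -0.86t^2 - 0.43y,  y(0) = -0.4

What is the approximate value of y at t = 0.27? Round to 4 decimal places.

-0.3620

Heun: k1 = f(t_n, y_n); k2 = f(t_n + h, y_n + h·k1); y_{n+1} = y_n + (h/2)·(k1 + k2).
t=0.000000, y=-0.400000:
  k1 = f(0.000000, -0.400000) = 0.172000
  k2 = f(0.090000, -0.384520) = 0.158378
  y ← -0.400000 + (0.09/2)·(0.172000 + 0.158378) = -0.385133
t=0.090000, y=-0.385133:
  k1 = f(0.090000, -0.385133) = 0.158641
  k2 = f(0.180000, -0.370855) = 0.131604
  y ← -0.385133 + (0.09/2)·(0.158641 + 0.131604) = -0.372072
t=0.180000, y=-0.372072:
  k1 = f(0.180000, -0.372072) = 0.132127
  k2 = f(0.270000, -0.360181) = 0.092184
  y ← -0.372072 + (0.09/2)·(0.132127 + 0.092184) = -0.361978
y(0.27) ≈ -0.3620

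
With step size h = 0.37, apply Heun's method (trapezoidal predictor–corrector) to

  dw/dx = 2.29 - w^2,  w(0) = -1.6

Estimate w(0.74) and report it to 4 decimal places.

-2.2729

Heun: k1 = f(x_n, w_n); k2 = f(x_n + h, w_n + h·k1); w_{n+1} = w_n + (h/2)·(k1 + k2).
x=0.000000, w=-1.600000:
  k1 = f(0.000000, -1.600000) = -0.270000
  k2 = f(0.370000, -1.699900) = -0.599660
  w ← -1.600000 + (0.37/2)·(-0.270000 + (-0.599660)) = -1.760887
x=0.370000, w=-1.760887:
  k1 = f(0.370000, -1.760887) = -0.810723
  k2 = f(0.740000, -2.060855) = -1.957122
  w ← -1.760887 + (0.37/2)·(-0.810723 + (-1.957122)) = -2.272939
w(0.74) ≈ -2.2729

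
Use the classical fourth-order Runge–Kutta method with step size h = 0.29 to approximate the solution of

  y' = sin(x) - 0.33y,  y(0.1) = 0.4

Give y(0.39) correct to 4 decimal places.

0.4310

RK4: k1 = f(x_n, y_n); k2 = f(x_n + h/2, y_n + (h/2)·k1); k3 = f(x_n + h/2, y_n + (h/2)·k2); k4 = f(x_n + h, y_n + h·k3); y_{n+1} = y_n + (h/6)·(k1 + 2k2 + 2k3 + k4).
x=0.100000, y=0.400000:
  k1 = f(0.100000, 0.400000) = -0.032167
  k2 = f(0.245000, 0.395336) = 0.112095
  k3 = f(0.245000, 0.416254) = 0.105193
  k4 = f(0.390000, 0.430506) = 0.238121
  y ← 0.400000 + (0.29/6)·(k1 + 2k2 + 2k3 + k4) = 0.430959
y(0.39) ≈ 0.4310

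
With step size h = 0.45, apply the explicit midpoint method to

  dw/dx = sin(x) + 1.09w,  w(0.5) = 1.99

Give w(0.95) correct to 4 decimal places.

Midpoint: k1 = f(x_n, w_n); k2 = f(x_n + h/2, w_n + (h/2)·k1); w_{n+1} = w_n + h·k2.
x=0.500000, w=1.990000:
  k1 = f(0.500000, 1.990000) = 2.648526
  k2 = f(0.725000, 2.585918) = 3.481786
  w ← 1.990000 + 0.45·3.481786 = 3.556804
w(0.95) ≈ 3.5568

3.5568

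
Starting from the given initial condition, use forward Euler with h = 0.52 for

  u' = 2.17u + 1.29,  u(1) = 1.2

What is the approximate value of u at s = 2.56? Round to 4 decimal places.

Euler: u_{n+1} = u_n + h·f(s_n, u_n).
s=1.000000, u=1.200000: f=3.894000 → u ← 1.200000 + 0.52·3.894000 = 3.224880
s=1.520000, u=3.224880: f=8.287990 → u ← 3.224880 + 0.52·8.287990 = 7.534635
s=2.040000, u=7.534635: f=17.640157 → u ← 7.534635 + 0.52·17.640157 = 16.707516
u(2.56) ≈ 16.7075

16.7075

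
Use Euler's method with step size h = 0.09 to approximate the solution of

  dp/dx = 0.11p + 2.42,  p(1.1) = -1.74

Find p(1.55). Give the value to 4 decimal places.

Euler: p_{n+1} = p_n + h·f(x_n, p_n).
x=1.100000, p=-1.740000: f=2.228600 → p ← -1.740000 + 0.09·2.228600 = -1.539426
x=1.190000, p=-1.539426: f=2.250663 → p ← -1.539426 + 0.09·2.250663 = -1.336866
x=1.280000, p=-1.336866: f=2.272945 → p ← -1.336866 + 0.09·2.272945 = -1.132301
x=1.370000, p=-1.132301: f=2.295447 → p ← -1.132301 + 0.09·2.295447 = -0.925711
x=1.460000, p=-0.925711: f=2.318172 → p ← -0.925711 + 0.09·2.318172 = -0.717076
p(1.55) ≈ -0.7171

-0.7171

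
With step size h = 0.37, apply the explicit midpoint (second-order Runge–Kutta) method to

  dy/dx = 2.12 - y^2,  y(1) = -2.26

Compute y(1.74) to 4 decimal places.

-24.9712

Midpoint: k1 = f(x_n, y_n); k2 = f(x_n + h/2, y_n + (h/2)·k1); y_{n+1} = y_n + h·k2.
x=1.000000, y=-2.260000:
  k1 = f(1.000000, -2.260000) = -2.987600
  k2 = f(1.185000, -2.812706) = -5.791315
  y ← -2.260000 + 0.37·(-5.791315) = -4.402787
x=1.370000, y=-4.402787:
  k1 = f(1.370000, -4.402787) = -17.264530
  k2 = f(1.555000, -7.596725) = -55.590224
  y ← -4.402787 + 0.37·(-55.590224) = -24.971169
y(1.74) ≈ -24.9712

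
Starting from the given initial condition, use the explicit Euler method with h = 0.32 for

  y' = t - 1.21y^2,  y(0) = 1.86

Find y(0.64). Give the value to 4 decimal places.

Euler: y_{n+1} = y_n + h·f(t_n, y_n).
t=0.000000, y=1.860000: f=-4.186116 → y ← 1.860000 + 0.32·(-4.186116) = 0.520443
t=0.320000, y=0.520443: f=-0.007742 → y ← 0.520443 + 0.32·(-0.007742) = 0.517966
y(0.64) ≈ 0.5180

0.5180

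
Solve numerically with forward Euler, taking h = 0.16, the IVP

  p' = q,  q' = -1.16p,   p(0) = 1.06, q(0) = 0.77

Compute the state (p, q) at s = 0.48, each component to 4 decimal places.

Euler on (p,q): p_{n+1} = p_n + h·p', q_{n+1} = q_n + h·q'.
0.000000: (1.060000, 0.770000); f=(0.770000, -1.229600) → (1.183200, 0.573264)
0.160000: (1.183200, 0.573264); f=(0.573264, -1.372512) → (1.274922, 0.353662)
0.320000: (1.274922, 0.353662); f=(0.353662, -1.478910) → (1.331508, 0.117037)
(p(0.48), q(0.48)) ≈ (1.3315, 0.1170)

1.3315, 0.1170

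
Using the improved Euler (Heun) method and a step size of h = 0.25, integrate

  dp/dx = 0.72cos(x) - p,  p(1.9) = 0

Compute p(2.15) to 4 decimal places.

Heun: k1 = f(x_n, p_n); k2 = f(x_n + h, p_n + h·k1); p_{n+1} = p_n + (h/2)·(k1 + k2).
x=1.900000, p=0.000000:
  k1 = f(1.900000, 0.000000) = -0.232768
  k2 = f(2.150000, -0.058192) = -0.335905
  p ← 0.000000 + (0.25/2)·(-0.232768 + (-0.335905)) = -0.071084
p(2.15) ≈ -0.0711

-0.0711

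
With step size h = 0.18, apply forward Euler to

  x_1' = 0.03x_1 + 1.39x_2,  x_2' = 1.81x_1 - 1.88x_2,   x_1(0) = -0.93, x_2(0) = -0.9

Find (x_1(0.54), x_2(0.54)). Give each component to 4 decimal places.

Euler on (x_1,x_2): x_1_{n+1} = x_1_n + h·x_1', x_2_{n+1} = x_2_n + h·x_2'.
0.000000: (-0.930000, -0.900000); f=(-1.278900, 0.008700) → (-1.160202, -0.898434)
0.180000: (-1.160202, -0.898434); f=(-1.283629, -0.410910) → (-1.391255, -0.972398)
0.360000: (-1.391255, -0.972398); f=(-1.393371, -0.690064) → (-1.642062, -1.096609)
(x_1(0.54), x_2(0.54)) ≈ (-1.6421, -1.0966)

-1.6421, -1.0966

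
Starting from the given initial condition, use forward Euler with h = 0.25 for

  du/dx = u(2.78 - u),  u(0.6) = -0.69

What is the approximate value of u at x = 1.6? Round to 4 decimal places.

Euler: u_{n+1} = u_n + h·f(x_n, u_n).
x=0.600000, u=-0.690000: f=-2.394300 → u ← -0.690000 + 0.25·(-2.394300) = -1.288575
x=0.850000, u=-1.288575: f=-5.242664 → u ← -1.288575 + 0.25·(-5.242664) = -2.599241
x=1.100000, u=-2.599241: f=-13.981944 → u ← -2.599241 + 0.25·(-13.981944) = -6.094727
x=1.350000, u=-6.094727: f=-54.089038 → u ← -6.094727 + 0.25·(-54.089038) = -19.616986
u(1.6) ≈ -19.6170

-19.6170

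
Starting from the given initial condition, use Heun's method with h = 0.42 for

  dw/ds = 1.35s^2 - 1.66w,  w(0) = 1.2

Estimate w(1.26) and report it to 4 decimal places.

Heun: k1 = f(s_n, w_n); k2 = f(s_n + h, w_n + h·k1); w_{n+1} = w_n + (h/2)·(k1 + k2).
s=0.000000, w=1.200000:
  k1 = f(0.000000, 1.200000) = -1.992000
  k2 = f(0.420000, 0.363360) = -0.365038
  w ← 1.200000 + (0.42/2)·(-1.992000 + (-0.365038)) = 0.705022
s=0.420000, w=0.705022:
  k1 = f(0.420000, 0.705022) = -0.932197
  k2 = f(0.840000, 0.313499) = 0.432151
  w ← 0.705022 + (0.42/2)·(-0.932197 + 0.432151) = 0.600012
s=0.840000, w=0.600012:
  k1 = f(0.840000, 0.600012) = -0.043461
  k2 = f(1.260000, 0.581759) = 1.177540
  w ← 0.600012 + (0.42/2)·(-0.043461 + 1.177540) = 0.838169
w(1.26) ≈ 0.8382

0.8382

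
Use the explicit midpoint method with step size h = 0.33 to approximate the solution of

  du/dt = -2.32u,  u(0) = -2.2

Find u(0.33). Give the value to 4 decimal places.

-1.1604

Midpoint: k1 = f(t_n, u_n); k2 = f(t_n + h/2, u_n + (h/2)·k1); u_{n+1} = u_n + h·k2.
t=0.000000, u=-2.200000:
  k1 = f(0.000000, -2.200000) = 5.104000
  k2 = f(0.165000, -1.357840) = 3.150189
  u ← -2.200000 + 0.33·3.150189 = -1.160438
u(0.33) ≈ -1.1604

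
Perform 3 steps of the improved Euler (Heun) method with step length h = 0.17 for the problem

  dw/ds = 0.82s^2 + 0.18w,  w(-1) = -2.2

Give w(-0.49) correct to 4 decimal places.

Heun: k1 = f(s_n, w_n); k2 = f(s_n + h, w_n + h·k1); w_{n+1} = w_n + (h/2)·(k1 + k2).
s=-1.000000, w=-2.200000:
  k1 = f(-1.000000, -2.200000) = 0.424000
  k2 = f(-0.830000, -2.127920) = 0.181872
  w ← -2.200000 + (0.17/2)·(0.424000 + 0.181872) = -2.148501
s=-0.830000, w=-2.148501:
  k1 = f(-0.830000, -2.148501) = 0.178168
  k2 = f(-0.660000, -2.118212) = -0.024086
  w ← -2.148501 + (0.17/2)·(0.178168 + (-0.024086)) = -2.135404
s=-0.660000, w=-2.135404:
  k1 = f(-0.660000, -2.135404) = -0.027181
  k2 = f(-0.490000, -2.140025) = -0.188322
  w ← -2.135404 + (0.17/2)·(-0.027181 + (-0.188322)) = -2.153722
w(-0.49) ≈ -2.1537

-2.1537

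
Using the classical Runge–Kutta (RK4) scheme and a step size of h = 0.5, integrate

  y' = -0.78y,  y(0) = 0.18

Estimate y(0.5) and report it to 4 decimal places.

0.1219

RK4: k1 = f(x_n, y_n); k2 = f(x_n + h/2, y_n + (h/2)·k1); k3 = f(x_n + h/2, y_n + (h/2)·k2); k4 = f(x_n + h, y_n + h·k3); y_{n+1} = y_n + (h/6)·(k1 + 2k2 + 2k3 + k4).
x=0.000000, y=0.180000:
  k1 = f(0.000000, 0.180000) = -0.140400
  k2 = f(0.250000, 0.144900) = -0.113022
  k3 = f(0.250000, 0.151745) = -0.118361
  k4 = f(0.500000, 0.120820) = -0.094239
  y ← 0.180000 + (0.5/6)·(k1 + 2k2 + 2k3 + k4) = 0.121883
y(0.5) ≈ 0.1219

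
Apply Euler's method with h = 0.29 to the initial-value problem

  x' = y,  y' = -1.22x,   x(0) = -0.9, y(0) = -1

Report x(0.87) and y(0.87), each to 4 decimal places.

-1.4632, 0.2304

Euler on (x,y): x_{n+1} = x_n + h·x', y_{n+1} = y_n + h·y'.
0.000000: (-0.900000, -1.000000); f=(-1.000000, 1.098000) → (-1.190000, -0.681580)
0.290000: (-1.190000, -0.681580); f=(-0.681580, 1.451800) → (-1.387658, -0.260558)
0.580000: (-1.387658, -0.260558); f=(-0.260558, 1.692943) → (-1.463220, 0.230395)
(x(0.87), y(0.87)) ≈ (-1.4632, 0.2304)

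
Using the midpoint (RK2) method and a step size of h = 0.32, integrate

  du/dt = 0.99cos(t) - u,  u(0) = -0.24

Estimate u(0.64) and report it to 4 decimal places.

Midpoint: k1 = f(t_n, u_n); k2 = f(t_n + h/2, u_n + (h/2)·k1); u_{n+1} = u_n + h·k2.
t=0.000000, u=-0.240000:
  k1 = f(0.000000, -0.240000) = 1.230000
  k2 = f(0.160000, -0.043200) = 1.020555
  u ← -0.240000 + 0.32·1.020555 = 0.086578
t=0.320000, u=0.086578:
  k1 = f(0.320000, 0.086578) = 0.853165
  k2 = f(0.480000, 0.223084) = 0.655041
  u ← 0.086578 + 0.32·0.655041 = 0.296191
u(0.64) ≈ 0.2962

0.2962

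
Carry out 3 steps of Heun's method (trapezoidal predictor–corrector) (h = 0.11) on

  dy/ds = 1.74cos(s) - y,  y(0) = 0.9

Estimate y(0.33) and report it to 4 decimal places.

1.1255

Heun: k1 = f(s_n, y_n); k2 = f(s_n + h, y_n + h·k1); y_{n+1} = y_n + (h/2)·(k1 + k2).
s=0.000000, y=0.900000:
  k1 = f(0.000000, 0.900000) = 0.840000
  k2 = f(0.110000, 0.992400) = 0.737084
  y ← 0.900000 + (0.11/2)·(0.840000 + 0.737084) = 0.986740
s=0.110000, y=0.986740:
  k1 = f(0.110000, 0.986740) = 0.742744
  k2 = f(0.220000, 1.068441) = 0.629620
  y ← 0.986740 + (0.11/2)·(0.742744 + 0.629620) = 1.062220
s=0.220000, y=1.062220:
  k1 = f(0.220000, 1.062220) = 0.635842
  k2 = f(0.330000, 1.132162) = 0.513951
  y ← 1.062220 + (0.11/2)·(0.635842 + 0.513951) = 1.125458
y(0.33) ≈ 1.1255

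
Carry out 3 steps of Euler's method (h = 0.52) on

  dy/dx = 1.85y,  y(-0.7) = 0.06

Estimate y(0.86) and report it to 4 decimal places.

0.4532

Euler: y_{n+1} = y_n + h·f(x_n, y_n).
x=-0.700000, y=0.060000: f=0.111000 → y ← 0.060000 + 0.52·0.111000 = 0.117720
x=-0.180000, y=0.117720: f=0.217782 → y ← 0.117720 + 0.52·0.217782 = 0.230967
x=0.340000, y=0.230967: f=0.427288 → y ← 0.230967 + 0.52·0.427288 = 0.453157
y(0.86) ≈ 0.4532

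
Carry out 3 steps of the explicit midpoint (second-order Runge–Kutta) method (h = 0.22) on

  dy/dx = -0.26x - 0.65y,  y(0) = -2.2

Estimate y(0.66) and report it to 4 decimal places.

Midpoint: k1 = f(x_n, y_n); k2 = f(x_n + h/2, y_n + (h/2)·k1); y_{n+1} = y_n + h·k2.
x=0.000000, y=-2.200000:
  k1 = f(0.000000, -2.200000) = 1.430000
  k2 = f(0.110000, -2.042700) = 1.299155
  y ← -2.200000 + 0.22·1.299155 = -1.914186
x=0.220000, y=-1.914186:
  k1 = f(0.220000, -1.914186) = 1.187021
  k2 = f(0.330000, -1.783614) = 1.073549
  y ← -1.914186 + 0.22·1.073549 = -1.678005
x=0.440000, y=-1.678005:
  k1 = f(0.440000, -1.678005) = 0.976303
  k2 = f(0.550000, -1.570612) = 0.877898
  y ← -1.678005 + 0.22·0.877898 = -1.484868
y(0.66) ≈ -1.4849

-1.4849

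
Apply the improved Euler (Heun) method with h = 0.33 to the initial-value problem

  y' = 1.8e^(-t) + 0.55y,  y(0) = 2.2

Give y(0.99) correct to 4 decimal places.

5.3702

Heun: k1 = f(t_n, y_n); k2 = f(t_n + h, y_n + h·k1); y_{n+1} = y_n + (h/2)·(k1 + k2).
t=0.000000, y=2.200000:
  k1 = f(0.000000, 2.200000) = 3.010000
  k2 = f(0.330000, 3.193300) = 3.050378
  y ← 2.200000 + (0.33/2)·(3.010000 + 3.050378) = 3.199962
t=0.330000, y=3.199962:
  k1 = f(0.330000, 3.199962) = 3.054042
  k2 = f(0.660000, 4.207796) = 3.244620
  y ← 3.199962 + (0.33/2)·(3.054042 + 3.244620) = 4.239242
t=0.660000, y=4.239242:
  k1 = f(0.660000, 4.239242) = 3.261915
  k2 = f(0.990000, 5.315674) = 3.592459
  y ← 4.239242 + (0.33/2)·(3.261915 + 3.592459) = 5.370213
y(0.99) ≈ 5.3702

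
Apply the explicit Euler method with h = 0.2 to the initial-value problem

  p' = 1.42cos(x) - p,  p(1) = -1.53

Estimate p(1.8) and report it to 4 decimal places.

Euler: p_{n+1} = p_n + h·f(x_n, p_n).
x=1.000000, p=-1.530000: f=2.297229 → p ← -1.530000 + 0.2·2.297229 = -1.070554
x=1.200000, p=-1.070554: f=1.585102 → p ← -1.070554 + 0.2·1.585102 = -0.753534
x=1.400000, p=-0.753534: f=0.994887 → p ← -0.753534 + 0.2·0.994887 = -0.554556
x=1.600000, p=-0.554556: f=0.513093 → p ← -0.554556 + 0.2·0.513093 = -0.451938
p(1.8) ≈ -0.4519

-0.4519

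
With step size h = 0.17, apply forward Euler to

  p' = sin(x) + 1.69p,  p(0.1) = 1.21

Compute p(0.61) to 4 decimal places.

Euler: p_{n+1} = p_n + h·f(x_n, p_n).
x=0.100000, p=1.210000: f=2.144733 → p ← 1.210000 + 0.17·2.144733 = 1.574605
x=0.270000, p=1.574605: f=2.927813 → p ← 1.574605 + 0.17·2.927813 = 2.072333
x=0.440000, p=2.072333: f=3.928182 → p ← 2.072333 + 0.17·3.928182 = 2.740124
p(0.61) ≈ 2.7401

2.7401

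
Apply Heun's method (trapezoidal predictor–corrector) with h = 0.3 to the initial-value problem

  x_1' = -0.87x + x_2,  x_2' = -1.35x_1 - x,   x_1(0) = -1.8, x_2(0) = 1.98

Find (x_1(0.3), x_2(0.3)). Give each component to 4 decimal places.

Heun on (x_1,x_2): k1 = f(x_n, state_n); k2 = f(x_n + h, state_n + h·k1); state_{n+1} = state_n + (h/2)·(k1 + k2).
0.000000: (-1.800000, 1.980000)
  k1 = (1.980000, 2.430000)
  predictor → (-1.206000, 2.709000)
  k2 = (2.448000, 1.328100)
  → (-1.135800, 2.543715)
(x_1(0.3), x_2(0.3)) ≈ (-1.1358, 2.5437)

-1.1358, 2.5437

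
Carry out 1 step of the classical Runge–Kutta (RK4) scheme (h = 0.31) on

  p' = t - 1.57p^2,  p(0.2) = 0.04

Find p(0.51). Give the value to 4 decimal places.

0.1460

RK4: k1 = f(t_n, p_n); k2 = f(t_n + h/2, p_n + (h/2)·k1); k3 = f(t_n + h/2, p_n + (h/2)·k2); k4 = f(t_n + h, p_n + h·k3); p_{n+1} = p_n + (h/6)·(k1 + 2k2 + 2k3 + k4).
t=0.200000, p=0.040000:
  k1 = f(0.200000, 0.040000) = 0.197488
  k2 = f(0.355000, 0.070611) = 0.347172
  k3 = f(0.355000, 0.093812) = 0.341183
  k4 = f(0.510000, 0.145767) = 0.476641
  p ← 0.040000 + (0.31/6)·(k1 + 2k2 + 2k3 + k4) = 0.145960
p(0.51) ≈ 0.1460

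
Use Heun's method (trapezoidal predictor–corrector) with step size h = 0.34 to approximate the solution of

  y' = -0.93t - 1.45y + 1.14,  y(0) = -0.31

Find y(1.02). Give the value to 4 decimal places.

Heun: k1 = f(t_n, y_n); k2 = f(t_n + h, y_n + h·k1); y_{n+1} = y_n + (h/2)·(k1 + k2).
t=0.000000, y=-0.310000:
  k1 = f(0.000000, -0.310000) = 1.589500
  k2 = f(0.340000, 0.230430) = 0.489676
  y ← -0.310000 + (0.34/2)·(1.589500 + 0.489676) = 0.043460
t=0.340000, y=0.043460:
  k1 = f(0.340000, 0.043460) = 0.760783
  k2 = f(0.680000, 0.302126) = 0.069517
  y ← 0.043460 + (0.34/2)·(0.760783 + 0.069517) = 0.184611
t=0.680000, y=0.184611:
  k1 = f(0.680000, 0.184611) = 0.239914
  k2 = f(1.020000, 0.266182) = -0.194564
  y ← 0.184611 + (0.34/2)·(0.239914 + (-0.194564)) = 0.192321
y(1.02) ≈ 0.1923

0.1923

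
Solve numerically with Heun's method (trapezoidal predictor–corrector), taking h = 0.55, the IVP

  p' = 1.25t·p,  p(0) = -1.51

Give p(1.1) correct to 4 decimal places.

Heun: k1 = f(t_n, p_n); k2 = f(t_n + h, p_n + h·k1); p_{n+1} = p_n + (h/2)·(k1 + k2).
t=0.000000, p=-1.510000:
  k1 = f(0.000000, -1.510000) = 0.000000
  k2 = f(0.550000, -1.510000) = -1.038125
  p ← -1.510000 + (0.55/2)·(0.000000 + (-1.038125)) = -1.795484
t=0.550000, p=-1.795484:
  k1 = f(0.550000, -1.795484) = -1.234396
  k2 = f(1.100000, -2.474402) = -3.402303
  p ← -1.795484 + (0.55/2)·(-1.234396 + (-3.402303)) = -3.070576
p(1.1) ≈ -3.0706

-3.0706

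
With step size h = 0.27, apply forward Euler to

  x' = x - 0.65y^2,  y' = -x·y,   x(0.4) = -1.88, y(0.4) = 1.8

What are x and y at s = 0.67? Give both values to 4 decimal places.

Euler on (x,y): x_{n+1} = x_n + h·x', y_{n+1} = y_n + h·y'.
0.400000: (-1.880000, 1.800000); f=(-3.986000, 3.384000) → (-2.956220, 2.713680)
(x(0.67), y(0.67)) ≈ (-2.9562, 2.7137)

-2.9562, 2.7137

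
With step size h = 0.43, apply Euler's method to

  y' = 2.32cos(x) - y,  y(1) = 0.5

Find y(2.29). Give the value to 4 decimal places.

0.0630

Euler: y_{n+1} = y_n + h·f(x_n, y_n).
x=1.000000, y=0.500000: f=0.753501 → y ← 0.500000 + 0.43·0.753501 = 0.824006
x=1.430000, y=0.824006: f=-0.498436 → y ← 0.824006 + 0.43·(-0.498436) = 0.609678
x=1.860000, y=0.609678: f=-1.271317 → y ← 0.609678 + 0.43·(-1.271317) = 0.063012
y(2.29) ≈ 0.0630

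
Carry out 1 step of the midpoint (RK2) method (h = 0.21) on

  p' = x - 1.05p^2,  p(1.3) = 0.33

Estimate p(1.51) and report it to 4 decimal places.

0.5795

Midpoint: k1 = f(x_n, p_n); k2 = f(x_n + h/2, p_n + (h/2)·k1); p_{n+1} = p_n + h·k2.
x=1.300000, p=0.330000:
  k1 = f(1.300000, 0.330000) = 1.185655
  k2 = f(1.405000, 0.454494) = 1.188107
  p ← 0.330000 + 0.21·1.188107 = 0.579503
p(1.51) ≈ 0.5795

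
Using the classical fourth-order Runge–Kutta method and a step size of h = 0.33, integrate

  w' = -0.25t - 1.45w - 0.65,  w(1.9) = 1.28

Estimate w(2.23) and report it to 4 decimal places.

0.4869

RK4: k1 = f(t_n, w_n); k2 = f(t_n + h/2, w_n + (h/2)·k1); k3 = f(t_n + h/2, w_n + (h/2)·k2); k4 = f(t_n + h, w_n + h·k3); w_{n+1} = w_n + (h/6)·(k1 + 2k2 + 2k3 + k4).
t=1.900000, w=1.280000:
  k1 = f(1.900000, 1.280000) = -2.981000
  k2 = f(2.065000, 0.788135) = -2.309046
  k3 = f(2.065000, 0.899007) = -2.469811
  k4 = f(2.230000, 0.464962) = -1.881696
  w ← 1.280000 + (0.33/6)·(k1 + 2k2 + 2k3 + k4) = 0.486878
w(2.23) ≈ 0.4869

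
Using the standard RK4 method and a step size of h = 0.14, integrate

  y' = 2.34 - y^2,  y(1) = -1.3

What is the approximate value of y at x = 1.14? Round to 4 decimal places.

RK4: k1 = f(x_n, y_n); k2 = f(x_n + h/2, y_n + (h/2)·k1); k3 = f(x_n + h/2, y_n + (h/2)·k2); k4 = f(x_n + h, y_n + h·k3); y_{n+1} = y_n + (h/6)·(k1 + 2k2 + 2k3 + k4).
x=1.000000, y=-1.300000:
  k1 = f(1.000000, -1.300000) = 0.650000
  k2 = f(1.070000, -1.254500) = 0.766230
  k3 = f(1.070000, -1.246364) = 0.786577
  k4 = f(1.140000, -1.189879) = 0.924187
  y ← -1.300000 + (0.14/6)·(k1 + 2k2 + 2k3 + k4) = -1.190805
y(1.14) ≈ -1.1908

-1.1908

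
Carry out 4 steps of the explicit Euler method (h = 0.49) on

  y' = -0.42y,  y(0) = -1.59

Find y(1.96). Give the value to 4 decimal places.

Euler: y_{n+1} = y_n + h·f(t_n, y_n).
t=0.000000, y=-1.590000: f=0.667800 → y ← -1.590000 + 0.49·0.667800 = -1.262778
t=0.490000, y=-1.262778: f=0.530367 → y ← -1.262778 + 0.49·0.530367 = -1.002898
t=0.980000, y=-1.002898: f=0.421217 → y ← -1.002898 + 0.49·0.421217 = -0.796502
t=1.470000, y=-0.796502: f=0.334531 → y ← -0.796502 + 0.49·0.334531 = -0.632582
y(1.96) ≈ -0.6326

-0.6326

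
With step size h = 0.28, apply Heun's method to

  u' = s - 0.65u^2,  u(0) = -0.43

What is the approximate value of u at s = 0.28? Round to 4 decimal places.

-0.4272

Heun: k1 = f(s_n, u_n); k2 = f(s_n + h, u_n + h·k1); u_{n+1} = u_n + (h/2)·(k1 + k2).
s=0.000000, u=-0.430000:
  k1 = f(0.000000, -0.430000) = -0.120185
  k2 = f(0.280000, -0.463652) = 0.140268
  u ← -0.430000 + (0.28/2)·(-0.120185 + 0.140268) = -0.427188
u(0.28) ≈ -0.4272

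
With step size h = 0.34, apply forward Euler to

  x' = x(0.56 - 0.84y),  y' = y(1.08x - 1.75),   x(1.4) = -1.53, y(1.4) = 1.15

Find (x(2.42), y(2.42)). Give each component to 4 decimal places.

Euler on (x,y): x_{n+1} = x_n + h·x', y_{n+1} = y_n + h·y'.
1.400000: (-1.530000, 1.150000); f=(0.621180, -3.912760) → (-1.318799, -0.180338)
1.740000: (-1.318799, -0.180338); f=(-0.938305, 0.572449) → (-1.637822, 0.014294)
2.080000: (-1.637822, 0.014294); f=(-0.897515, -0.050299) → (-1.942977, -0.002807)
(x(2.42), y(2.42)) ≈ (-1.9430, -0.0028)

-1.9430, -0.0028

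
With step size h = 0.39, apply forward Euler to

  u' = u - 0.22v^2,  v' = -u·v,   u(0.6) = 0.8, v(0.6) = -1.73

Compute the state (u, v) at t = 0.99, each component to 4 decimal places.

0.8552, -1.1902

Euler on (u,v): u_{n+1} = u_n + h·u', v_{n+1} = v_n + h·v'.
0.600000: (0.800000, -1.730000); f=(0.141562, 1.384000) → (0.855209, -1.190240)
(u(0.99), v(0.99)) ≈ (0.8552, -1.1902)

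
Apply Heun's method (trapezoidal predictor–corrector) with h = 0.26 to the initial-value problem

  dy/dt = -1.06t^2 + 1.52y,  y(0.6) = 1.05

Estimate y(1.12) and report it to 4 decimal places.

Heun: k1 = f(t_n, y_n); k2 = f(t_n + h, y_n + h·k1); y_{n+1} = y_n + (h/2)·(k1 + k2).
t=0.600000, y=1.050000:
  k1 = f(0.600000, 1.050000) = 1.214400
  k2 = f(0.860000, 1.365744) = 1.291955
  y ← 1.050000 + (0.26/2)·(1.214400 + 1.291955) = 1.375826
t=0.860000, y=1.375826:
  k1 = f(0.860000, 1.375826) = 1.307280
  k2 = f(1.120000, 1.715719) = 1.278229
  y ← 1.375826 + (0.26/2)·(1.307280 + 1.278229) = 1.711942
y(1.12) ≈ 1.7119

1.7119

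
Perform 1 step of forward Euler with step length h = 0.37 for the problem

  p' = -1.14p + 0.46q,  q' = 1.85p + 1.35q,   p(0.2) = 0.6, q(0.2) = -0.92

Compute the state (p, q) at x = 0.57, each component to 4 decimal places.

0.1903, -0.9688

Euler on (p,q): p_{n+1} = p_n + h·p', q_{n+1} = q_n + h·q'.
0.200000: (0.600000, -0.920000); f=(-1.107200, -0.132000) → (0.190336, -0.968840)
(p(0.57), q(0.57)) ≈ (0.1903, -0.9688)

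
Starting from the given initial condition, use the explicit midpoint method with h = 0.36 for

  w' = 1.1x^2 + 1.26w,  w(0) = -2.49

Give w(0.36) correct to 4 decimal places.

Midpoint: k1 = f(x_n, w_n); k2 = f(x_n + h/2, w_n + (h/2)·k1); w_{n+1} = w_n + h·k2.
x=0.000000, w=-2.490000:
  k1 = f(0.000000, -2.490000) = -3.137400
  k2 = f(0.180000, -3.054732) = -3.813322
  w ← -2.490000 + 0.36·(-3.813322) = -3.862796
w(0.36) ≈ -3.8628

-3.8628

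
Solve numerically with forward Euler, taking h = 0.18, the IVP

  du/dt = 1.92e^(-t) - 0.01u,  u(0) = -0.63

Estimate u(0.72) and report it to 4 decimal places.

Euler: u_{n+1} = u_n + h·f(t_n, u_n).
t=0.000000, u=-0.630000: f=1.926300 → u ← -0.630000 + 0.18·1.926300 = -0.283266
t=0.180000, u=-0.283266: f=1.606551 → u ← -0.283266 + 0.18·1.606551 = 0.005913
t=0.360000, u=0.005913: f=1.339479 → u ← 0.005913 + 0.18·1.339479 = 0.247020
t=0.540000, u=0.247020: f=1.116406 → u ← 0.247020 + 0.18·1.116406 = 0.447973
u(0.72) ≈ 0.4480

0.4480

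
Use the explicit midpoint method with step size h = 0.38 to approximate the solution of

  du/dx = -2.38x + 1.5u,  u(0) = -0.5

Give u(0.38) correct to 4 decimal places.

Midpoint: k1 = f(x_n, u_n); k2 = f(x_n + h/2, u_n + (h/2)·k1); u_{n+1} = u_n + h·k2.
x=0.000000, u=-0.500000:
  k1 = f(0.000000, -0.500000) = -0.750000
  k2 = f(0.190000, -0.642500) = -1.415950
  u ← -0.500000 + 0.38·(-1.415950) = -1.038061
u(0.38) ≈ -1.0381

-1.0381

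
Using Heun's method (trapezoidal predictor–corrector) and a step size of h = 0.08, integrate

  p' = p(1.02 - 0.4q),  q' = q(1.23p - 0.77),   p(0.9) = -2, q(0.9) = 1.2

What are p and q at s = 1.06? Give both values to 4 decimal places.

-2.2193, 0.7075

Heun on (p,q): k1 = f(s_n, state_n); k2 = f(s_n + h, state_n + h·k1); state_{n+1} = state_n + (h/2)·(k1 + k2).
0.900000: (-2.000000, 1.200000)
  k1 = (-1.080000, -3.876000)
  predictor → (-2.086400, 0.889920)
  k2 = (-1.385436, -2.969015)
  → (-2.098617, 0.926199)
0.980000: (-2.098617, 0.926199)
  k1 = (-1.363095, -3.103972)
  predictor → (-2.207665, 0.677882)
  k2 = (-1.653204, -2.362708)
  → (-2.219269, 0.707532)
(p(1.06), q(1.06)) ≈ (-2.2193, 0.7075)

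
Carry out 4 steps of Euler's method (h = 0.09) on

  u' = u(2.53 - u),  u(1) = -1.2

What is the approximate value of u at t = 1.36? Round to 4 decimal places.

-4.7333

Euler: u_{n+1} = u_n + h·f(t_n, u_n).
t=1.000000, u=-1.200000: f=-4.476000 → u ← -1.200000 + 0.09·(-4.476000) = -1.602840
t=1.090000, u=-1.602840: f=-6.624281 → u ← -1.602840 + 0.09·(-6.624281) = -2.199025
t=1.180000, u=-2.199025: f=-10.399246 → u ← -2.199025 + 0.09·(-10.399246) = -3.134957
t=1.270000, u=-3.134957: f=-17.759401 → u ← -3.134957 + 0.09·(-17.759401) = -4.733304
u(1.36) ≈ -4.7333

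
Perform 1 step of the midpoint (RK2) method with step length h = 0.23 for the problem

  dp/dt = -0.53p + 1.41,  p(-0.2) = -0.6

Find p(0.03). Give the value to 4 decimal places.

Midpoint: k1 = f(t_n, p_n); k2 = f(t_n + h/2, p_n + (h/2)·k1); p_{n+1} = p_n + h·k2.
t=-0.200000, p=-0.600000:
  k1 = f(-0.200000, -0.600000) = 1.728000
  k2 = f(-0.085000, -0.401280) = 1.622678
  p ← -0.600000 + 0.23·1.622678 = -0.226784
p(0.03) ≈ -0.2268

-0.2268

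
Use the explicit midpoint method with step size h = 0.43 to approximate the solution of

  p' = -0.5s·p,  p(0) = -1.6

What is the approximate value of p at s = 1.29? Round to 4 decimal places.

-1.0464

Midpoint: k1 = f(s_n, p_n); k2 = f(s_n + h/2, p_n + (h/2)·k1); p_{n+1} = p_n + h·k2.
s=0.000000, p=-1.600000:
  k1 = f(0.000000, -1.600000) = 0.000000
  k2 = f(0.215000, -1.600000) = 0.172000
  p ← -1.600000 + 0.43·0.172000 = -1.526040
s=0.430000, p=-1.526040:
  k1 = f(0.430000, -1.526040) = 0.328099
  k2 = f(0.645000, -1.455499) = 0.469398
  p ← -1.526040 + 0.43·0.469398 = -1.324199
s=0.860000, p=-1.324199:
  k1 = f(0.860000, -1.324199) = 0.569405
  k2 = f(1.075000, -1.201777) = 0.645955
  p ← -1.324199 + 0.43·0.645955 = -1.046438
p(1.29) ≈ -1.0464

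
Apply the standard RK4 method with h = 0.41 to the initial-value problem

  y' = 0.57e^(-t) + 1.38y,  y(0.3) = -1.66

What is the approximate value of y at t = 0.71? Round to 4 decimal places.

-2.7275

RK4: k1 = f(t_n, y_n); k2 = f(t_n + h/2, y_n + (h/2)·k1); k3 = f(t_n + h/2, y_n + (h/2)·k2); k4 = f(t_n + h, y_n + h·k3); y_{n+1} = y_n + (h/6)·(k1 + 2k2 + 2k3 + k4).
t=0.300000, y=-1.660000:
  k1 = f(0.300000, -1.660000) = -1.868534
  k2 = f(0.505000, -2.043049) = -2.475410
  k3 = f(0.505000, -2.167459) = -2.647095
  k4 = f(0.710000, -2.745309) = -3.508289
  y ← -1.660000 + (0.41/6)·(k1 + 2k2 + 2k3 + k4) = -2.727492
y(0.71) ≈ -2.7275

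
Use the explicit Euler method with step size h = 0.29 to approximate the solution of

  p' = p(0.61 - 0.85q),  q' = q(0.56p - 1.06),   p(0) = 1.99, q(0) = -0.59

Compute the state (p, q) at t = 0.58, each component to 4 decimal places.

Euler on (p,q): p_{n+1} = p_n + h·p', q_{n+1} = q_n + h·q'.
0.000000: (1.990000, -0.590000); f=(2.211885, -0.032096) → (2.631447, -0.599308)
0.290000: (2.631447, -0.599308); f=(2.945672, -0.247880) → (3.485692, -0.671193)
(p(0.58), q(0.58)) ≈ (3.4857, -0.6712)

3.4857, -0.6712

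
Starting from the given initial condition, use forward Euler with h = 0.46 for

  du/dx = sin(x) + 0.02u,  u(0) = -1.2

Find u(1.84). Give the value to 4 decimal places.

Euler: u_{n+1} = u_n + h·f(x_n, u_n).
x=0.000000, u=-1.200000: f=-0.024000 → u ← -1.200000 + 0.46·(-0.024000) = -1.211040
x=0.460000, u=-1.211040: f=0.419727 → u ← -1.211040 + 0.46·0.419727 = -1.017965
x=0.920000, u=-1.017965: f=0.775242 → u ← -1.017965 + 0.46·0.775242 = -0.661354
x=1.380000, u=-0.661354: f=0.968626 → u ← -0.661354 + 0.46·0.968626 = -0.215786
u(1.84) ≈ -0.2158

-0.2158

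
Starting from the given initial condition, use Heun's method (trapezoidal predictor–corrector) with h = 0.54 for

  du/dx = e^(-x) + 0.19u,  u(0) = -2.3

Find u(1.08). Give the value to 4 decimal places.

Heun: k1 = f(x_n, u_n); k2 = f(x_n + h, u_n + h·k1); u_{n+1} = u_n + (h/2)·(k1 + k2).
x=0.000000, u=-2.300000:
  k1 = f(0.000000, -2.300000) = 0.563000
  k2 = f(0.540000, -1.995980) = 0.203512
  u ← -2.300000 + (0.54/2)·(0.563000 + 0.203512) = -2.093042
x=0.540000, u=-2.093042:
  k1 = f(0.540000, -2.093042) = 0.185070
  k2 = f(1.080000, -1.993104) = -0.039094
  u ← -2.093042 + (0.54/2)·(0.185070 + (-0.039094)) = -2.053628
u(1.08) ≈ -2.0536

-2.0536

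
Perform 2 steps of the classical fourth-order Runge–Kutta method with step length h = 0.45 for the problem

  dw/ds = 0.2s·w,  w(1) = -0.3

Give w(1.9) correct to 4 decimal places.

-0.3895

RK4: k1 = f(s_n, w_n); k2 = f(s_n + h/2, w_n + (h/2)·k1); k3 = f(s_n + h/2, w_n + (h/2)·k2); k4 = f(s_n + h, w_n + h·k3); w_{n+1} = w_n + (h/6)·(k1 + 2k2 + 2k3 + k4).
s=1.000000, w=-0.300000:
  k1 = f(1.000000, -0.300000) = -0.060000
  k2 = f(1.225000, -0.313500) = -0.076808
  k3 = f(1.225000, -0.317282) = -0.077734
  k4 = f(1.450000, -0.334980) = -0.097144
  w ← -0.300000 + (0.45/6)·(k1 + 2k2 + 2k3 + k4) = -0.334967
s=1.450000, w=-0.334967:
  k1 = f(1.450000, -0.334967) = -0.097140
  k2 = f(1.675000, -0.356824) = -0.119536
  k3 = f(1.675000, -0.361863) = -0.121224
  k4 = f(1.900000, -0.389518) = -0.148017
  w ← -0.334967 + (0.45/6)·(k1 + 2k2 + 2k3 + k4) = -0.389468
w(1.9) ≈ -0.3895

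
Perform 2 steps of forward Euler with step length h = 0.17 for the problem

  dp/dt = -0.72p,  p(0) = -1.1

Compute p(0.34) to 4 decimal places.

Euler: p_{n+1} = p_n + h·f(t_n, p_n).
t=0.000000, p=-1.100000: f=0.792000 → p ← -1.100000 + 0.17·0.792000 = -0.965360
t=0.170000, p=-0.965360: f=0.695059 → p ← -0.965360 + 0.17·0.695059 = -0.847200
p(0.34) ≈ -0.8472

-0.8472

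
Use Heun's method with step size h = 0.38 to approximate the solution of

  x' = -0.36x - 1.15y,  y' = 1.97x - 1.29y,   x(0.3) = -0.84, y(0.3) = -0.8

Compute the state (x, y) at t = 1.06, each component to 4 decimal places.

Heun on (x,y): k1 = f(t_n, state_n); k2 = f(t_n + h, state_n + h·k1); state_{n+1} = state_n + (h/2)·(k1 + k2).
0.300000: (-0.840000, -0.800000)
  k1 = (1.222400, -0.622800)
  predictor → (-0.375488, -1.036664)
  k2 = (1.327339, 0.597585)
  → (-0.355550, -0.804791)
0.680000: (-0.355550, -0.804791)
  k1 = (1.053507, 0.337748)
  predictor → (0.044783, -0.676447)
  k2 = (0.761792, 0.960839)
  → (-0.010643, -0.558059)
(x(1.06), y(1.06)) ≈ (-0.0106, -0.5581)

-0.0106, -0.5581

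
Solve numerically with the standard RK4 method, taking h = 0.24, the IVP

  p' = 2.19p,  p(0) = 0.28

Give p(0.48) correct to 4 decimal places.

RK4: k1 = f(t_n, p_n); k2 = f(t_n + h/2, p_n + (h/2)·k1); k3 = f(t_n + h/2, p_n + (h/2)·k2); k4 = f(t_n + h, p_n + h·k3); p_{n+1} = p_n + (h/6)·(k1 + 2k2 + 2k3 + k4).
t=0.000000, p=0.280000:
  k1 = f(0.000000, 0.280000) = 0.613200
  k2 = f(0.120000, 0.353584) = 0.774349
  k3 = f(0.120000, 0.372922) = 0.816699
  k4 = f(0.240000, 0.476008) = 1.042457
  p ← 0.280000 + (0.24/6)·(k1 + 2k2 + 2k3 + k4) = 0.473510
t=0.240000, p=0.473510:
  k1 = f(0.240000, 0.473510) = 1.036987
  k2 = f(0.360000, 0.597949) = 1.309507
  k3 = f(0.360000, 0.630651) = 1.381126
  k4 = f(0.480000, 0.804980) = 1.762907
  p ← 0.473510 + (0.24/6)·(k1 + 2k2 + 2k3 + k4) = 0.800757
p(0.48) ≈ 0.8008

0.8008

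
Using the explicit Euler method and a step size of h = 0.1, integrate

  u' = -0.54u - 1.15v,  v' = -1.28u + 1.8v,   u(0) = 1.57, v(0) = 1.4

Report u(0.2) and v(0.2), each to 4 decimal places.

Euler on (u,v): u_{n+1} = u_n + h·u', v_{n+1} = v_n + h·v'.
0.000000: (1.570000, 1.400000); f=(-2.457800, 0.510400) → (1.324220, 1.451040)
0.100000: (1.324220, 1.451040); f=(-2.383775, 0.916870) → (1.085843, 1.542727)
(u(0.2), v(0.2)) ≈ (1.0858, 1.5427)

1.0858, 1.5427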